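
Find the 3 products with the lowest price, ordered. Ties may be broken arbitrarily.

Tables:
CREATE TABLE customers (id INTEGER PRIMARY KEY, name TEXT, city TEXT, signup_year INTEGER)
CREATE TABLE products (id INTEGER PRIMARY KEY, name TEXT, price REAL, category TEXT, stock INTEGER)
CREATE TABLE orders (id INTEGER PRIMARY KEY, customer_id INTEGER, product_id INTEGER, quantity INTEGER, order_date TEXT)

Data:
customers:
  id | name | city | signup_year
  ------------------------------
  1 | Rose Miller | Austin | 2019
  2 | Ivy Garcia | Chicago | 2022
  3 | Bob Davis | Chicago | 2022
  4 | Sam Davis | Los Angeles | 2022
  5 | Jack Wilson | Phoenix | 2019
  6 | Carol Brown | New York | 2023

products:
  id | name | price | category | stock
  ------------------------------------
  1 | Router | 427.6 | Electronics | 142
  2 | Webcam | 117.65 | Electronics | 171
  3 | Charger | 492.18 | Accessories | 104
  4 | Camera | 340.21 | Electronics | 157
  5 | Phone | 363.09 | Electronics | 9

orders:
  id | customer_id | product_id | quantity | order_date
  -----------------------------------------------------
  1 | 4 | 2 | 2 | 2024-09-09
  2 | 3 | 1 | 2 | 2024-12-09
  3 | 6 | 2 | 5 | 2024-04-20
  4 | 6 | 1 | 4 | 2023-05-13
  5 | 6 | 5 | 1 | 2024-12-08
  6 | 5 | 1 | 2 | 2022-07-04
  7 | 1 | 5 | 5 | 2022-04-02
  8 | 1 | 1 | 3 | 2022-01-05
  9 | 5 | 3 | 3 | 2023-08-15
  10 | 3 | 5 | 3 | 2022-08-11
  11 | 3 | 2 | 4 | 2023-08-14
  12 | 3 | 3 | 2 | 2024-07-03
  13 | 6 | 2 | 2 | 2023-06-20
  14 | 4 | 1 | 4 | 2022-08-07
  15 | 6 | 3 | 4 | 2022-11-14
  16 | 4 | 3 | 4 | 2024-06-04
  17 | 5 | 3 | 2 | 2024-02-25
SELECT name, price FROM products ORDER BY price ASC LIMIT 3

Execution result:
name | price
Webcam | 117.65
Camera | 340.21
Phone | 363.09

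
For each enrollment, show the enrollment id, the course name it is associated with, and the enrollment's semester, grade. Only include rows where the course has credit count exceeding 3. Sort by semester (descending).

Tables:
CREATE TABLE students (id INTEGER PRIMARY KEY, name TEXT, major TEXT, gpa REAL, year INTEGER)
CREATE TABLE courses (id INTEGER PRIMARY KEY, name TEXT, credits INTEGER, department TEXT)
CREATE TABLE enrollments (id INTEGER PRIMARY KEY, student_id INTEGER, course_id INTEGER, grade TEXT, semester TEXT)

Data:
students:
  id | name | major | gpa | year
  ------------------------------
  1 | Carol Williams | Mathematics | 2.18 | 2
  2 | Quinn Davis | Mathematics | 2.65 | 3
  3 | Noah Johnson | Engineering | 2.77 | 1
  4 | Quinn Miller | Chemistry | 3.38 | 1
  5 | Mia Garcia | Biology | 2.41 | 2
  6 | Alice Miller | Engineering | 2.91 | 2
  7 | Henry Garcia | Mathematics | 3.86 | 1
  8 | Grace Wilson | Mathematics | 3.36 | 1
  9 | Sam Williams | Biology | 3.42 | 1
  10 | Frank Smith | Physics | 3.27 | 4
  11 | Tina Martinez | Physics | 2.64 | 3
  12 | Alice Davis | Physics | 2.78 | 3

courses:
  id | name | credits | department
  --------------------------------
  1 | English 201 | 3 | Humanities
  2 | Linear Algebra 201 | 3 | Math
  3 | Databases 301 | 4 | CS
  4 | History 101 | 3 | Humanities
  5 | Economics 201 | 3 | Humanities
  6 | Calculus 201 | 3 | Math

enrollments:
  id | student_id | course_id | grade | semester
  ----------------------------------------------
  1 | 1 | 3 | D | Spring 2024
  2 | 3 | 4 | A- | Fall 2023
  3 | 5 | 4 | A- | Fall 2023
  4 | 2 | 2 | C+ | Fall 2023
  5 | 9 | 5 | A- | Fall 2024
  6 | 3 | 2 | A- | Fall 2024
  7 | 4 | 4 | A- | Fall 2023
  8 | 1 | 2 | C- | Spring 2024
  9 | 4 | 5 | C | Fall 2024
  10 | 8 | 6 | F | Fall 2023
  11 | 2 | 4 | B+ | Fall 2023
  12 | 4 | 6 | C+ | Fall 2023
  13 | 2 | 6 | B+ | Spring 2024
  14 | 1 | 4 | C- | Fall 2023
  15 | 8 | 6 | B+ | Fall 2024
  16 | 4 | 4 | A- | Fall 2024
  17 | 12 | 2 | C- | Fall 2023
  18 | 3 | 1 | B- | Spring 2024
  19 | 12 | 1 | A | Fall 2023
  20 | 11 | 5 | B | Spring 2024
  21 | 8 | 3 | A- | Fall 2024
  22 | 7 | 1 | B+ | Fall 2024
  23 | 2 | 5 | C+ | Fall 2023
SELECT c.id, p.name AS course, c.semester, c.grade FROM enrollments c JOIN courses p ON c.course_id = p.id WHERE p.credits > 3 ORDER BY c.semester DESC

Execution result:
id | course | semester | grade
1 | Databases 301 | Spring 2024 | D
21 | Databases 301 | Fall 2024 | A-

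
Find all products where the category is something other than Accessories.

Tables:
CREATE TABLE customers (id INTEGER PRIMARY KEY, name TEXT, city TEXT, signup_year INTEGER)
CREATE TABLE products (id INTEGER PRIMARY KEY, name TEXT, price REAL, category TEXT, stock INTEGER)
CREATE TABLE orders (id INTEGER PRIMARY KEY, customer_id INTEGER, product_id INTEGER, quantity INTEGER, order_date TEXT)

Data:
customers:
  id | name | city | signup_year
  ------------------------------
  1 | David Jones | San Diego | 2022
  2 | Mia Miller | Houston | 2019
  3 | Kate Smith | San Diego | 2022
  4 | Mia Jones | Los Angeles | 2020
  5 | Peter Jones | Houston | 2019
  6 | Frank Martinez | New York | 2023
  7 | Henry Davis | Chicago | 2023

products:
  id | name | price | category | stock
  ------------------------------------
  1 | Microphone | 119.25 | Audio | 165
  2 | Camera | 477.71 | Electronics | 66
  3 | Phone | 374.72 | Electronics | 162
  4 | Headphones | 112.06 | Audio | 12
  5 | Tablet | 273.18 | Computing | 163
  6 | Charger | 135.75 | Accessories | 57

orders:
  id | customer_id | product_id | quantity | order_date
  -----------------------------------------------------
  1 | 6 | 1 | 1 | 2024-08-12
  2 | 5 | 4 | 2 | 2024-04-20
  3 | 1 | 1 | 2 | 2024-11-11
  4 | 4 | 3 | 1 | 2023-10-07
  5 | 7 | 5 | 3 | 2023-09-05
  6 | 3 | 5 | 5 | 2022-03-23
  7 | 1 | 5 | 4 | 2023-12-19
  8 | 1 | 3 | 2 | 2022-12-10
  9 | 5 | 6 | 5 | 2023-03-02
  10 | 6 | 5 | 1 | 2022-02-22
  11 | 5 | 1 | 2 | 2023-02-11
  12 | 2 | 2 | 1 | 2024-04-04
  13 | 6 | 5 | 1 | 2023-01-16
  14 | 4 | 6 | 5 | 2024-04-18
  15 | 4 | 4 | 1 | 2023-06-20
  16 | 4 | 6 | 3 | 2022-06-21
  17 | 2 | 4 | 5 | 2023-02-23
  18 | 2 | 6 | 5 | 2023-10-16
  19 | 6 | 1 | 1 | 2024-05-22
SELECT name, category FROM products WHERE category <> 'Accessories'

Execution result:
name | category
Microphone | Audio
Camera | Electronics
Phone | Electronics
Headphones | Audio
Tablet | Computing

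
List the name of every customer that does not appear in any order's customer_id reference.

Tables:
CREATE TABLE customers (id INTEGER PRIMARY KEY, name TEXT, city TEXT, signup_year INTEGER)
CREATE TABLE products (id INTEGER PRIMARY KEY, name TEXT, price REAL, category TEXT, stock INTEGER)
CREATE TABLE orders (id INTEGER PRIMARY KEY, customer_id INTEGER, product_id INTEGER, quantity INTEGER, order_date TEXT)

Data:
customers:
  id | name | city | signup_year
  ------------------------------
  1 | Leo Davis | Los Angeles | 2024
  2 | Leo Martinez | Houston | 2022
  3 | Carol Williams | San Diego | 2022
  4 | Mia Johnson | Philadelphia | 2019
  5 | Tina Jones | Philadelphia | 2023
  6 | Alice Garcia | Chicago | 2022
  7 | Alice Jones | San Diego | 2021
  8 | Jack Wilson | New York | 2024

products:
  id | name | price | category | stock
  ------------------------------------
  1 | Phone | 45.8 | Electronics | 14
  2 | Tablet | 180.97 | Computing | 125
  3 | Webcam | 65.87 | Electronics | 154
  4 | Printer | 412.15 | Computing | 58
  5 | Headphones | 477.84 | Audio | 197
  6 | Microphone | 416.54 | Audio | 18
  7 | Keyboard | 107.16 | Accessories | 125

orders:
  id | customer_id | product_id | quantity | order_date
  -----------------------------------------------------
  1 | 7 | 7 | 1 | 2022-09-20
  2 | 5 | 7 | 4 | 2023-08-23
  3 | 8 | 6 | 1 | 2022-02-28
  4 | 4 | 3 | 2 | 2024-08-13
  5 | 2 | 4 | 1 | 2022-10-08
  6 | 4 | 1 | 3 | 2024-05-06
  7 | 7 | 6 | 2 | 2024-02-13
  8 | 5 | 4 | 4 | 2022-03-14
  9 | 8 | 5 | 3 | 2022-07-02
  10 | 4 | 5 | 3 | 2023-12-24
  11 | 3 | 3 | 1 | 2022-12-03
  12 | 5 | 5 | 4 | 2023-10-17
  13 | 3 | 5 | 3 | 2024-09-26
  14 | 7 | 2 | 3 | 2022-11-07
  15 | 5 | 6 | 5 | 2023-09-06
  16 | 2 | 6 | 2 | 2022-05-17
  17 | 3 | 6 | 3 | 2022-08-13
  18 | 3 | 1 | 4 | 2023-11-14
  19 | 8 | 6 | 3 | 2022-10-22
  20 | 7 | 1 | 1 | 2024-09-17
SELECT p.name FROM customers p LEFT JOIN orders c ON c.customer_id = p.id WHERE c.id IS NULL

Execution result:
name
Leo Davis
Alice Garcia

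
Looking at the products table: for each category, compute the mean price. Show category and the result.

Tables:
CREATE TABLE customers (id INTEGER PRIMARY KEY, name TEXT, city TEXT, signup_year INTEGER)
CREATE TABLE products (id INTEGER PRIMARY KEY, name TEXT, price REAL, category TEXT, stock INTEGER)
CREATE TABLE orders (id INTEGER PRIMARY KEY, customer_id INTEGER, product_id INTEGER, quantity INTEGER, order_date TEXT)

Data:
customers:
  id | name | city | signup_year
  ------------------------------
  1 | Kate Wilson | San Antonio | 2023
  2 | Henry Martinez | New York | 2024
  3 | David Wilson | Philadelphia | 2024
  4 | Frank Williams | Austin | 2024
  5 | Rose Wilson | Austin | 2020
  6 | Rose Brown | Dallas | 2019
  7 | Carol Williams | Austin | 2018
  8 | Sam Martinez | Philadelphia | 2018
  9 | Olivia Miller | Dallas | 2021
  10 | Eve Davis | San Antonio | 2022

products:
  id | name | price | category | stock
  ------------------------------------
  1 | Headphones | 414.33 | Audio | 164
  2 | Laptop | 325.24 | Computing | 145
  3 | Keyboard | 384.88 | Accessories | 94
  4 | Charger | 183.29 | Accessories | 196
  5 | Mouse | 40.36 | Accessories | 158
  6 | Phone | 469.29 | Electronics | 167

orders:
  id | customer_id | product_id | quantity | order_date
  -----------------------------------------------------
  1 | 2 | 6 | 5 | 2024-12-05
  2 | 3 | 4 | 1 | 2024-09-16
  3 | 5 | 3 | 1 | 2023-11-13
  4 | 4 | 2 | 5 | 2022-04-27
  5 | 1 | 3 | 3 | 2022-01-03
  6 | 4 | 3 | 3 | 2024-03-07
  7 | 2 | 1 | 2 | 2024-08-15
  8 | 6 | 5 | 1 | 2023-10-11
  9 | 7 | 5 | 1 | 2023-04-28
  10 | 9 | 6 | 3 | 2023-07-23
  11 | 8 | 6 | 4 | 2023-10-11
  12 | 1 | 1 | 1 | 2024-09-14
SELECT category, AVG(price) AS avg_price FROM products GROUP BY category

Execution result:
category | avg_price
Accessories | 202.84
Audio | 414.33
Computing | 325.24
Electronics | 469.29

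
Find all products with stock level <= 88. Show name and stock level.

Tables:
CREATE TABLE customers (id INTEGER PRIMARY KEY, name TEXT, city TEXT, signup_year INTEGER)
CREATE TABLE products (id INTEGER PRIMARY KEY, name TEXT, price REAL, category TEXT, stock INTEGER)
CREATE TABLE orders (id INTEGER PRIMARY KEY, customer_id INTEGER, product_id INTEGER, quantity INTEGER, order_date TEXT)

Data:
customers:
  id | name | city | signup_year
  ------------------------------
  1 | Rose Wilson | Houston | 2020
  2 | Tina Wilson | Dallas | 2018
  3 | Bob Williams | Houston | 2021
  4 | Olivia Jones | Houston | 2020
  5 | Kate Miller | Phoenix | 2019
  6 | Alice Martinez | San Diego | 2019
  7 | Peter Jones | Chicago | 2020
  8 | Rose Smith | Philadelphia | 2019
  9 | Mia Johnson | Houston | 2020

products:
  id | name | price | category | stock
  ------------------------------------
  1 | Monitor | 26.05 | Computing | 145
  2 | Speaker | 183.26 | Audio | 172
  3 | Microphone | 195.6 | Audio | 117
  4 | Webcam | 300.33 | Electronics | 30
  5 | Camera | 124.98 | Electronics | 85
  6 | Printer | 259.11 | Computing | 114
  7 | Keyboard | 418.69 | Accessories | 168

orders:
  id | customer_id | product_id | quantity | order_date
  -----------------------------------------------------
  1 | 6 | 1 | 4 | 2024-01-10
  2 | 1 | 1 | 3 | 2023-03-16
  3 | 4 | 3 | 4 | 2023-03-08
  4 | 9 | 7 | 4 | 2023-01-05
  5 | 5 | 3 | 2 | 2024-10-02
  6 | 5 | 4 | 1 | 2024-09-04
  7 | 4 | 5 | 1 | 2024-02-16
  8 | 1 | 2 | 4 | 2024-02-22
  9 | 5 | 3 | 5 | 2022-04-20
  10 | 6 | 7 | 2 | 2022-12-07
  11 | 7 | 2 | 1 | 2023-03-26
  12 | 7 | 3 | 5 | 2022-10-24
SELECT name, stock FROM products WHERE stock <= 88

Execution result:
name | stock
Webcam | 30
Camera | 85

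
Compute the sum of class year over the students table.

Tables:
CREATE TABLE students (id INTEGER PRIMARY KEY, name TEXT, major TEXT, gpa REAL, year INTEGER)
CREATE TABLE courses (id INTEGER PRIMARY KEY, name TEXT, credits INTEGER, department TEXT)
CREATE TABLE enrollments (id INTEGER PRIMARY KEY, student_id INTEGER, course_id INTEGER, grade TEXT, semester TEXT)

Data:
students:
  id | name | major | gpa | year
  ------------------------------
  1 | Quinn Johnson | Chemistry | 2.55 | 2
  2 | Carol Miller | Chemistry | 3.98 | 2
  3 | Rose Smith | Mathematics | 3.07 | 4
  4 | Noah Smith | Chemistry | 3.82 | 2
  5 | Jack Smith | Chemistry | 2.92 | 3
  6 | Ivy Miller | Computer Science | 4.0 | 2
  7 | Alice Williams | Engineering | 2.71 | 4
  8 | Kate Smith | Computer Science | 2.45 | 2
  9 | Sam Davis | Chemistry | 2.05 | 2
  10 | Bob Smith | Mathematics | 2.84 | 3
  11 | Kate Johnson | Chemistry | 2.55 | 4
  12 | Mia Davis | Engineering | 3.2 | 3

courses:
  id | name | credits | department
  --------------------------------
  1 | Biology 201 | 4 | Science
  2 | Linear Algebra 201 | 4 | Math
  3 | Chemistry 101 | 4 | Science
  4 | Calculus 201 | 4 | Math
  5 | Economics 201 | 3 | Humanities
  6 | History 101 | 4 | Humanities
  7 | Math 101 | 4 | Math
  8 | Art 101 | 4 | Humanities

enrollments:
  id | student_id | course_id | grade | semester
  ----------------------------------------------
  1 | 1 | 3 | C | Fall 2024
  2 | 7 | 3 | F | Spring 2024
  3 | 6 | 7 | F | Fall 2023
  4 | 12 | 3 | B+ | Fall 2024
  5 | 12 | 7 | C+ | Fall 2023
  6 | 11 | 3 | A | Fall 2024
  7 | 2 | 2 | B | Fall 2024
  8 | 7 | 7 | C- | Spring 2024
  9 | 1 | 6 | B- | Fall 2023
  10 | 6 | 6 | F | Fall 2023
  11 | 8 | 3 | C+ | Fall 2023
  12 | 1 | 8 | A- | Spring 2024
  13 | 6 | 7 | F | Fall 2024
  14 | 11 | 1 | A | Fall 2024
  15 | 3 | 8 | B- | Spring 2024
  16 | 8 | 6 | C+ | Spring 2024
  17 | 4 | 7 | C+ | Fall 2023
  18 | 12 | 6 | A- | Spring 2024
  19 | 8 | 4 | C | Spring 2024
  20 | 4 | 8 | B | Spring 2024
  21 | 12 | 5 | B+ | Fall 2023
SELECT SUM(year) FROM students

Execution result:
33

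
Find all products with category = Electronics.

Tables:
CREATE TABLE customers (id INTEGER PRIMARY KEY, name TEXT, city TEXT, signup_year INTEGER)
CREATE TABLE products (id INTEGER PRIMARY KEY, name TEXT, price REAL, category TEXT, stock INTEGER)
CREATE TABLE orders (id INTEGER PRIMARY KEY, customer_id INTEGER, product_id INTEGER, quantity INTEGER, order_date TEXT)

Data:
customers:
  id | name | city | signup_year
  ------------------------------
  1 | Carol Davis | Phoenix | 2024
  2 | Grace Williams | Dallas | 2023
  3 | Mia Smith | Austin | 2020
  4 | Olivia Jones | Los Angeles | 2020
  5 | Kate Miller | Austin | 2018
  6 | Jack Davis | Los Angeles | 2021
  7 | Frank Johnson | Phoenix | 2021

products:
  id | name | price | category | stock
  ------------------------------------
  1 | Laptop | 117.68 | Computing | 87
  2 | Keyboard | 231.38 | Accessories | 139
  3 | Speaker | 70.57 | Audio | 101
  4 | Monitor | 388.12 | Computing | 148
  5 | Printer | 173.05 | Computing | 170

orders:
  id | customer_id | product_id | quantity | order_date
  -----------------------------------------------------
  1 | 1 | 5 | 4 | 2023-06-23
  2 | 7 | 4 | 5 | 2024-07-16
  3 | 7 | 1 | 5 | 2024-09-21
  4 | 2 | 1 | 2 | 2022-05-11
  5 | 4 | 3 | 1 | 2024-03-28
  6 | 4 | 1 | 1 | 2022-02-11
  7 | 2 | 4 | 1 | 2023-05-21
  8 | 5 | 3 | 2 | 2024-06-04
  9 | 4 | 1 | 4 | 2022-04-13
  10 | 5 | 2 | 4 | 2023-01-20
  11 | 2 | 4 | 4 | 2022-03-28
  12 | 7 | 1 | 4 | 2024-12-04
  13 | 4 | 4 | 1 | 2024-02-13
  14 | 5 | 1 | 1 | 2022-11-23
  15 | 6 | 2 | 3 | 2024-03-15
SELECT name, category FROM products WHERE category = 'Electronics'

Execution result:
(no rows)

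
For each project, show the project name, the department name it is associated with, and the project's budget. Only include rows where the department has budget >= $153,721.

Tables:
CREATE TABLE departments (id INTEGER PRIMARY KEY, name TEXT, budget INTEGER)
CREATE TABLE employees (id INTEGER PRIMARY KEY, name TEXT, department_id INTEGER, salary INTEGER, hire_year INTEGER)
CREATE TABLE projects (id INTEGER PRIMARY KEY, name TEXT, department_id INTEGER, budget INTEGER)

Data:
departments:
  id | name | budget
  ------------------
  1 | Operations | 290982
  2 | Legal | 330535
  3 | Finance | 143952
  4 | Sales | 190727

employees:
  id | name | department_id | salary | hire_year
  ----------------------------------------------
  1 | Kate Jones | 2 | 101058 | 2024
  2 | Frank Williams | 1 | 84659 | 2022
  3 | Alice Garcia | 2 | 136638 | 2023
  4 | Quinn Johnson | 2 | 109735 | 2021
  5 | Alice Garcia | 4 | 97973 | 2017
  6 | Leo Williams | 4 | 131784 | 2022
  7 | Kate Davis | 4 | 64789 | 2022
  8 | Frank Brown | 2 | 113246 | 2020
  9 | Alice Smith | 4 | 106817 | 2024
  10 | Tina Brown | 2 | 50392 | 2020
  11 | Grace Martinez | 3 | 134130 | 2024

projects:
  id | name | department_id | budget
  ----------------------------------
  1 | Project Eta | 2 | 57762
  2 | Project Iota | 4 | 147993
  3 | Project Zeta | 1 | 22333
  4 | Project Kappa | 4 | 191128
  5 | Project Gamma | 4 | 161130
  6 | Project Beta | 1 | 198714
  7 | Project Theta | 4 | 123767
SELECT c.name, p.name AS department, c.budget FROM projects c JOIN departments p ON c.department_id = p.id WHERE p.budget >= 153721

Execution result:
name | department | budget
Project Eta | Legal | 57762
Project Iota | Sales | 147993
Project Zeta | Operations | 22333
Project Kappa | Sales | 191128
Project Gamma | Sales | 161130
Project Beta | Operations | 198714
Project Theta | Sales | 123767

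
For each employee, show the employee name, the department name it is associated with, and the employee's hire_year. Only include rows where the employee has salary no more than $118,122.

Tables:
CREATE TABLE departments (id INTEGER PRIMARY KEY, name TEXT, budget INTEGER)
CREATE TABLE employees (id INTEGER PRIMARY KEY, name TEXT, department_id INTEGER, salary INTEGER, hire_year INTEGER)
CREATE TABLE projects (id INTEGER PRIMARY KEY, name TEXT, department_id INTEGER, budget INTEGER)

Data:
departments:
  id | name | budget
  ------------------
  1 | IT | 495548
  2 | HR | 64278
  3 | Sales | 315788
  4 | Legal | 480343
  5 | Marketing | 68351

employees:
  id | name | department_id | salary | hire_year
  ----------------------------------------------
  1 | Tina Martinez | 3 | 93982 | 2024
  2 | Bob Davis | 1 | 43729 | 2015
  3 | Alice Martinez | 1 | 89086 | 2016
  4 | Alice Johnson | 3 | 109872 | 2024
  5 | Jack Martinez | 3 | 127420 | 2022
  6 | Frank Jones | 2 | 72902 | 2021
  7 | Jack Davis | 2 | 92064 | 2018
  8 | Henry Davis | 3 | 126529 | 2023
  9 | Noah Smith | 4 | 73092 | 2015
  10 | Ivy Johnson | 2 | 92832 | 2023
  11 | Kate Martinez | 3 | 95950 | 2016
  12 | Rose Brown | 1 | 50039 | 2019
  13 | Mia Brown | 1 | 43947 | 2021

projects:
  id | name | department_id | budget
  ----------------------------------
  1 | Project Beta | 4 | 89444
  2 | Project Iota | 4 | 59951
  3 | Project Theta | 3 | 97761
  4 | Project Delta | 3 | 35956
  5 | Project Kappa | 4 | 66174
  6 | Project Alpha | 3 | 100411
SELECT c.name, p.name AS department, c.hire_year FROM employees c JOIN departments p ON c.department_id = p.id WHERE c.salary <= 118122

Execution result:
name | department | hire_year
Tina Martinez | Sales | 2024
Bob Davis | IT | 2015
Alice Martinez | IT | 2016
Alice Johnson | Sales | 2024
Frank Jones | HR | 2021
Jack Davis | HR | 2018
Noah Smith | Legal | 2015
Ivy Johnson | HR | 2023
Kate Martinez | Sales | 2016
Rose Brown | IT | 2019
Mia Brown | IT | 2021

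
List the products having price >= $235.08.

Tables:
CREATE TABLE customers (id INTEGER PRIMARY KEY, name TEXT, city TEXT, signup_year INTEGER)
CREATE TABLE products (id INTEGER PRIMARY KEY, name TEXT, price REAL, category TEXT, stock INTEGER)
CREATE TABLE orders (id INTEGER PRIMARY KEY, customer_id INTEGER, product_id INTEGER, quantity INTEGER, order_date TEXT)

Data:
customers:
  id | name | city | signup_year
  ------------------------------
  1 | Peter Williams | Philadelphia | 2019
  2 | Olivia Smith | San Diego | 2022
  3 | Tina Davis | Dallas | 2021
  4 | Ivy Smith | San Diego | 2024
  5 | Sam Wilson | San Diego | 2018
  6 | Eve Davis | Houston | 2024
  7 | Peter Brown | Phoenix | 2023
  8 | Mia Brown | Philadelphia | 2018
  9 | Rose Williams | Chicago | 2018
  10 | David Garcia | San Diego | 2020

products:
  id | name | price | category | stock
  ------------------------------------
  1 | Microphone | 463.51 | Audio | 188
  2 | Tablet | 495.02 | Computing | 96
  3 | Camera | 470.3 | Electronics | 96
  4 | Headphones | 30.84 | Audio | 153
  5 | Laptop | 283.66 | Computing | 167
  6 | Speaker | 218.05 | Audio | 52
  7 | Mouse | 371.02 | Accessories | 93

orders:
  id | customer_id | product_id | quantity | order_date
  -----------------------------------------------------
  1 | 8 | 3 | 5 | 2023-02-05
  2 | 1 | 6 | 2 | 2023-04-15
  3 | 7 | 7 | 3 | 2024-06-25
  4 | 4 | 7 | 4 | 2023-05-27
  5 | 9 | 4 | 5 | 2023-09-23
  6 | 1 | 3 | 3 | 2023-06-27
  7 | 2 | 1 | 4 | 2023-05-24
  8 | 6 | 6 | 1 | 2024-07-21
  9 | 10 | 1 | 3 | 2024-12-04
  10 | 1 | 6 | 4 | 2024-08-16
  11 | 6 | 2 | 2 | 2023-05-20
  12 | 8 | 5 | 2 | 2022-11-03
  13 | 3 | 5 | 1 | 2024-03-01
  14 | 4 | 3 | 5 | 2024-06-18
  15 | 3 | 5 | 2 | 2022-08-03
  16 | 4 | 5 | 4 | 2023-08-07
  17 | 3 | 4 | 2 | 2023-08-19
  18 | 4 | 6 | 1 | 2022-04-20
SELECT name, price FROM products WHERE price >= 235.08

Execution result:
name | price
Microphone | 463.51
Tablet | 495.02
Camera | 470.30
Laptop | 283.66
Mouse | 371.02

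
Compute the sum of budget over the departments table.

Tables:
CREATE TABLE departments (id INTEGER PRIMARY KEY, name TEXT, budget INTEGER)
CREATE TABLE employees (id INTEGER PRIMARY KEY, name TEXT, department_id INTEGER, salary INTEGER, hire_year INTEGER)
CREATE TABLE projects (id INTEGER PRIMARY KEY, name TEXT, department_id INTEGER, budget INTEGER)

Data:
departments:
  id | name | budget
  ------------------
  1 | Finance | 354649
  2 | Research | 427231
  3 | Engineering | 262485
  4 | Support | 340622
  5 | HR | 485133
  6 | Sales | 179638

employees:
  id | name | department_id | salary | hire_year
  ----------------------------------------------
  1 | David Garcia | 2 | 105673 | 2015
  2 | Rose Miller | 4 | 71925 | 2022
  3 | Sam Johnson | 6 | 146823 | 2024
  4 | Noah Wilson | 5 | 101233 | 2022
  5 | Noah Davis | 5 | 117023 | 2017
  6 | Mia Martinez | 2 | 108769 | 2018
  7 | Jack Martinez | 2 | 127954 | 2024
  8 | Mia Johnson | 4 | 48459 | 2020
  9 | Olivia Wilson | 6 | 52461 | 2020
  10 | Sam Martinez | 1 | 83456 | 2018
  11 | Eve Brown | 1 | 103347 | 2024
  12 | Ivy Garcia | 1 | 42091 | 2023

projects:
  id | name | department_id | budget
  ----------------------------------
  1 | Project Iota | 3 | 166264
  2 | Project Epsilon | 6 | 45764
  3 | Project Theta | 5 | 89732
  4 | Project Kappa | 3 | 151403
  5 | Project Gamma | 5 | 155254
SELECT SUM(budget) FROM departments

Execution result:
2049758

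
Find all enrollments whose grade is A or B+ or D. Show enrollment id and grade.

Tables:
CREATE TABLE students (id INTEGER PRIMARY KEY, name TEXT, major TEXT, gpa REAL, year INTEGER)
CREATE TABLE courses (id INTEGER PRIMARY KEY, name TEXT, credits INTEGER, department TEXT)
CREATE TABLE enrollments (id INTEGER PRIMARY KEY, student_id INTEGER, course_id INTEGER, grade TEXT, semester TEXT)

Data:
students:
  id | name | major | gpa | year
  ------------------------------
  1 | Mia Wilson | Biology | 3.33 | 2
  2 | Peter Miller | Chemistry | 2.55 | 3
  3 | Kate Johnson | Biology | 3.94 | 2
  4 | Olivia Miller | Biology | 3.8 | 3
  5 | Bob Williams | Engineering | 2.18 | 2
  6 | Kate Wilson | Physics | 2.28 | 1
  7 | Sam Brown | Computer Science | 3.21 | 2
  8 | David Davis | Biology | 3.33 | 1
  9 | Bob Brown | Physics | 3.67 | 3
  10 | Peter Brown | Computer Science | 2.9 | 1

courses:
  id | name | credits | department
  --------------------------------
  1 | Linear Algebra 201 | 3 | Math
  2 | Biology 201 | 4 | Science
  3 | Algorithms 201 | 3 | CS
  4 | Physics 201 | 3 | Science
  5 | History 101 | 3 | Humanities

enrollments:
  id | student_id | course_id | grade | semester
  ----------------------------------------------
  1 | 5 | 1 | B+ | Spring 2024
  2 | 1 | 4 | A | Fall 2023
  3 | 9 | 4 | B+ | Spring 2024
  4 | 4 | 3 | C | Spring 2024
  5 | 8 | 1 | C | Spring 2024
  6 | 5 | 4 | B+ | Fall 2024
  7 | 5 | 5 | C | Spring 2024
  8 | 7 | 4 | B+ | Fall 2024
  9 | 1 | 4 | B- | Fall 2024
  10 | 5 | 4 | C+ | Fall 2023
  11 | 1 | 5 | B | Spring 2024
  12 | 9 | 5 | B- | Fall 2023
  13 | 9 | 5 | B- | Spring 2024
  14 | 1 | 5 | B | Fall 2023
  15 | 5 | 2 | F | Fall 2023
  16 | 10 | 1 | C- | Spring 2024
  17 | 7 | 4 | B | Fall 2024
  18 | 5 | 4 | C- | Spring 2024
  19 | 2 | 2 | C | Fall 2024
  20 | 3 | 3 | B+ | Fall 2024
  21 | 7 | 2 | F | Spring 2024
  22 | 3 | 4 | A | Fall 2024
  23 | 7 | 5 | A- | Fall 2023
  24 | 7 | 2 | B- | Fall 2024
SELECT id, grade FROM enrollments WHERE grade IN ('A', 'B+', 'D')

Execution result:
id | grade
1 | B+
2 | A
3 | B+
6 | B+
8 | B+
20 | B+
22 | A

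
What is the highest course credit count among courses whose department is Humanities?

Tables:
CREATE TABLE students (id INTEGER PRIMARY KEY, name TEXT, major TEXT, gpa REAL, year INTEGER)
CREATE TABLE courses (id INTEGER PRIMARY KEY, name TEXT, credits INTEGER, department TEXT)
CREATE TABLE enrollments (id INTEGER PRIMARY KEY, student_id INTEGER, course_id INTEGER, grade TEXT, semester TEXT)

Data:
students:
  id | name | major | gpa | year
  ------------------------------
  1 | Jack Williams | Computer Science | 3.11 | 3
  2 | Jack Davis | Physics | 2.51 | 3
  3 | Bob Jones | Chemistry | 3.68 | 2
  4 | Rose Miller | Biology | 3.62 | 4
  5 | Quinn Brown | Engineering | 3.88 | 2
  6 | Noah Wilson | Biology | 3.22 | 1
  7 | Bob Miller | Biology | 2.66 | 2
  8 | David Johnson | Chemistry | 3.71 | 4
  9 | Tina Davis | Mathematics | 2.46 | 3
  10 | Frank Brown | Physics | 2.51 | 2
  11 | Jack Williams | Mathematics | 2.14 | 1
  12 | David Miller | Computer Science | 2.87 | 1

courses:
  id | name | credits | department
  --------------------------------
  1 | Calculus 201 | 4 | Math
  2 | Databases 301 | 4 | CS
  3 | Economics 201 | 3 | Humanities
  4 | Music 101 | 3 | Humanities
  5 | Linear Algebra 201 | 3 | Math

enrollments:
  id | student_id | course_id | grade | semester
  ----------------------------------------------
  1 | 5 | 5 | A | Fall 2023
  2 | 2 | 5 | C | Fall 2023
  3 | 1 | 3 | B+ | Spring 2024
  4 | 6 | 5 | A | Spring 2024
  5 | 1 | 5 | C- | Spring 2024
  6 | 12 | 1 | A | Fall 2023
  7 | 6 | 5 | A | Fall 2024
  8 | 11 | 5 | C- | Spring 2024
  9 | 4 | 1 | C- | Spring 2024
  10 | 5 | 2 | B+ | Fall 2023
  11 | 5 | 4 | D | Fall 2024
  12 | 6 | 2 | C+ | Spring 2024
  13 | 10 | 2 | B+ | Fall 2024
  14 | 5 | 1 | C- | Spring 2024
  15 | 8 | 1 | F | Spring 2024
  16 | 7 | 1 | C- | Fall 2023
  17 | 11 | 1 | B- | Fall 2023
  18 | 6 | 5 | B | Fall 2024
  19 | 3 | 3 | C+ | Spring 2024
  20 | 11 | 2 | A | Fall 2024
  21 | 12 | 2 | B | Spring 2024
SELECT MAX(credits) FROM courses WHERE department = 'Humanities'

Execution result:
3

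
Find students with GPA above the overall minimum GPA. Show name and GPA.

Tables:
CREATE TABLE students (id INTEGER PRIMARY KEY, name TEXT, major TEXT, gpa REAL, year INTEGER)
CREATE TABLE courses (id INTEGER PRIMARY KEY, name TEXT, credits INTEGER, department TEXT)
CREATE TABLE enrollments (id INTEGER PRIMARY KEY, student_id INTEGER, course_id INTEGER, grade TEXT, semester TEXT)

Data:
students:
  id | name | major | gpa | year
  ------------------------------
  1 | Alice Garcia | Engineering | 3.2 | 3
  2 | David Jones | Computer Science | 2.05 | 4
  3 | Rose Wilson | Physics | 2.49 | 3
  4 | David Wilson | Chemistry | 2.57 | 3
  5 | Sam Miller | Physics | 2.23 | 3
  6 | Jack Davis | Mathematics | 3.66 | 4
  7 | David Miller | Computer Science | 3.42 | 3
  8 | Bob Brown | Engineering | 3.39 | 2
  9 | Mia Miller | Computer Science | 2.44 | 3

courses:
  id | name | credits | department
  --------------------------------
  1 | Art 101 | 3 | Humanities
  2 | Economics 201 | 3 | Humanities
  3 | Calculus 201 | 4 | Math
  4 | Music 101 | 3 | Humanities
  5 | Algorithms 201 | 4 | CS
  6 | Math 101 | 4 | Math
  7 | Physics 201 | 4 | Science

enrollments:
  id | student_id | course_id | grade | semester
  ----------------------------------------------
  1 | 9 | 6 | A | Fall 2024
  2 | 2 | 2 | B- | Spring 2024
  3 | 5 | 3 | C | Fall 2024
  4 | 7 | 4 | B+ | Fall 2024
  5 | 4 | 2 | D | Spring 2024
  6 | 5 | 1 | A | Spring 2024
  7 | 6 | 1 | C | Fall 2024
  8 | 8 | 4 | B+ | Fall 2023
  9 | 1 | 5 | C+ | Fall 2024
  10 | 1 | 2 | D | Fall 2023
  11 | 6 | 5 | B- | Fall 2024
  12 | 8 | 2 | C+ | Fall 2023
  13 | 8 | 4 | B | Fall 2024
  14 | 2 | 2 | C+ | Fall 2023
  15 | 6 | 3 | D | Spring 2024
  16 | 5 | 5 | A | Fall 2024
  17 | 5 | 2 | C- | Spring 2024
SELECT name, gpa FROM students WHERE gpa > (SELECT MIN(gpa) FROM students)

Execution result:
name | gpa
Alice Garcia | 3.20
Rose Wilson | 2.49
David Wilson | 2.57
Sam Miller | 2.23
Jack Davis | 3.66
David Miller | 3.42
Bob Brown | 3.39
Mia Miller | 2.44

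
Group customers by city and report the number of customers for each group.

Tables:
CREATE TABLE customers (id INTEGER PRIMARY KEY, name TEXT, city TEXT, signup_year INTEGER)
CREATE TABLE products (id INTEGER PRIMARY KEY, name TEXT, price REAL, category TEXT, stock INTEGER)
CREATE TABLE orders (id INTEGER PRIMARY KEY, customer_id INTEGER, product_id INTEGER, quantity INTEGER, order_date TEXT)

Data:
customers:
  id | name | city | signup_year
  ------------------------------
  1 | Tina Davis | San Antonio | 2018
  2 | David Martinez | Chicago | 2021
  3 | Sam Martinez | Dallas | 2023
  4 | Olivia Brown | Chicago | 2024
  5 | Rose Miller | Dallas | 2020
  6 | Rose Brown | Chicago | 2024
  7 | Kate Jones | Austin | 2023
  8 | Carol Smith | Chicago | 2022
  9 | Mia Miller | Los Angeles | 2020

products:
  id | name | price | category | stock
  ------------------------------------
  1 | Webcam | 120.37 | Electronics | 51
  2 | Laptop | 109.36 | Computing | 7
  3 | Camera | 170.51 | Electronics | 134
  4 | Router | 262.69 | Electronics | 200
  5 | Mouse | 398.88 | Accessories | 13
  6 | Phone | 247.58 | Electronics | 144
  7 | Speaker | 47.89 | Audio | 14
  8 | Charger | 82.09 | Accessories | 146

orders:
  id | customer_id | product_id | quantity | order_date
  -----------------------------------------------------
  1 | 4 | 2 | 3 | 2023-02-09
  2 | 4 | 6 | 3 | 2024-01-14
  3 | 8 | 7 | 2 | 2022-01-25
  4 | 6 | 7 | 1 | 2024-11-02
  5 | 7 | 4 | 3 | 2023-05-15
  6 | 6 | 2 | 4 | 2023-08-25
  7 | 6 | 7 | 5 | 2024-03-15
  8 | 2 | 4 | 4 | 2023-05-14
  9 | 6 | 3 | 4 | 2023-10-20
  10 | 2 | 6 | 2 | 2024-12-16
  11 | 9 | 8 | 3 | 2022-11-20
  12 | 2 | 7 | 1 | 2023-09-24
SELECT city, COUNT(*) AS n FROM customers GROUP BY city

Execution result:
city | n
Austin | 1
Chicago | 4
Dallas | 2
Los Angeles | 1
San Antonio | 1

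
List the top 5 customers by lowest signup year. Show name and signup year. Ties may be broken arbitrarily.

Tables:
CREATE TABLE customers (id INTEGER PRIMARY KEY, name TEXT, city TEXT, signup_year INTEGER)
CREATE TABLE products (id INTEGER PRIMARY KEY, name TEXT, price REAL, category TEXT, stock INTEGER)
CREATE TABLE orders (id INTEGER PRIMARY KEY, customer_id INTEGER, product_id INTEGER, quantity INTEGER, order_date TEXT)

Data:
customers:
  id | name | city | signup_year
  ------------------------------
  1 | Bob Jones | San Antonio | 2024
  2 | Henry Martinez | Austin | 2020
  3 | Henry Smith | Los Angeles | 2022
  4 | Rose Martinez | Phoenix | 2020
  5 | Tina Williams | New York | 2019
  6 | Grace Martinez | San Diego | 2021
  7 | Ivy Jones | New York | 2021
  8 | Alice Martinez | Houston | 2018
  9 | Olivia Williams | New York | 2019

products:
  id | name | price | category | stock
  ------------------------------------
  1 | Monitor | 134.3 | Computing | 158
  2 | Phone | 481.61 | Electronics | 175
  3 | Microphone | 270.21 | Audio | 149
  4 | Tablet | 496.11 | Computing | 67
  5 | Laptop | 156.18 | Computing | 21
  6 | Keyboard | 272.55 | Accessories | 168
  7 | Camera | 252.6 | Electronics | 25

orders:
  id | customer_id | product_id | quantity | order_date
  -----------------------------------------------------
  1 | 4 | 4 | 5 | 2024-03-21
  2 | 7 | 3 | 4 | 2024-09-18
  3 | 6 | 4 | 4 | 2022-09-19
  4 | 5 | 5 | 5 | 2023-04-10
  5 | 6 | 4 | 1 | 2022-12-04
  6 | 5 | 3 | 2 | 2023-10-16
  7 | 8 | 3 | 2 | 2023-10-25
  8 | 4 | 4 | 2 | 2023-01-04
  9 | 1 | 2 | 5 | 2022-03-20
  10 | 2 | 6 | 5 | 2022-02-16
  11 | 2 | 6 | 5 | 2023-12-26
SELECT name, signup_year FROM customers ORDER BY signup_year ASC LIMIT 5

Execution result:
name | signup_year
Alice Martinez | 2018
Tina Williams | 2019
Olivia Williams | 2019
Henry Martinez | 2020
Rose Martinez | 2020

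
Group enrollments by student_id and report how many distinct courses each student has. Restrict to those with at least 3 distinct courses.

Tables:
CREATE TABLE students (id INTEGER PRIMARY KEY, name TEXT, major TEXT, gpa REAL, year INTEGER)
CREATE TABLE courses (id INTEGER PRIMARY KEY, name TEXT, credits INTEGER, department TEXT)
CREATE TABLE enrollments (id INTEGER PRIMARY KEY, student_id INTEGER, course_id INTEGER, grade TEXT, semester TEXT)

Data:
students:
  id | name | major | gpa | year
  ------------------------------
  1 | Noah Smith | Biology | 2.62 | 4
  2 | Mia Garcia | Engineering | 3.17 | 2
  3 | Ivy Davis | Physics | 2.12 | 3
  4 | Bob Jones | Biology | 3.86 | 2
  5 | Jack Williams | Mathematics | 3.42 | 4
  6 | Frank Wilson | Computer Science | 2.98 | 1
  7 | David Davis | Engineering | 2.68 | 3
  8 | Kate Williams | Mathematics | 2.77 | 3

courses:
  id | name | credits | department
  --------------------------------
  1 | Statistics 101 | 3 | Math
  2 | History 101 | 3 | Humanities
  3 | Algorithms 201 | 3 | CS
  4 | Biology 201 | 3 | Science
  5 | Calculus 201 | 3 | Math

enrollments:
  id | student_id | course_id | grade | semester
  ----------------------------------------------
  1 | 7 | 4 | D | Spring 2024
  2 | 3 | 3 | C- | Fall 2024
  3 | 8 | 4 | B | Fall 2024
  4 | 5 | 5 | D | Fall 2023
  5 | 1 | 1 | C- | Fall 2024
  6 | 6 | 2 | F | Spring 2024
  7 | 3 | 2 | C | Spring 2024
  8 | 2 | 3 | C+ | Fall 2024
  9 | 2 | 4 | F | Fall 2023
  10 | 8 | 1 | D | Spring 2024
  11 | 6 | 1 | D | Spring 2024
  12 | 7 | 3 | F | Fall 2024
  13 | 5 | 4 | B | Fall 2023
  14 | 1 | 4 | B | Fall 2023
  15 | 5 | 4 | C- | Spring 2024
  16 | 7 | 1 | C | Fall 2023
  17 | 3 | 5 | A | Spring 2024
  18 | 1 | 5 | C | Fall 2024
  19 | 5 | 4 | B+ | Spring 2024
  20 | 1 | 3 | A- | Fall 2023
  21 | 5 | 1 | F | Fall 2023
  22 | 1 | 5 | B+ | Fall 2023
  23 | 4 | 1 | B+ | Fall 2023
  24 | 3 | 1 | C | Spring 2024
SELECT student_id, COUNT(DISTINCT course_id) AS distinct_course_count FROM enrollments GROUP BY student_id HAVING COUNT(DISTINCT course_id) >= 3

Execution result:
student_id | distinct_course_count
1 | 4
3 | 4
5 | 3
7 | 3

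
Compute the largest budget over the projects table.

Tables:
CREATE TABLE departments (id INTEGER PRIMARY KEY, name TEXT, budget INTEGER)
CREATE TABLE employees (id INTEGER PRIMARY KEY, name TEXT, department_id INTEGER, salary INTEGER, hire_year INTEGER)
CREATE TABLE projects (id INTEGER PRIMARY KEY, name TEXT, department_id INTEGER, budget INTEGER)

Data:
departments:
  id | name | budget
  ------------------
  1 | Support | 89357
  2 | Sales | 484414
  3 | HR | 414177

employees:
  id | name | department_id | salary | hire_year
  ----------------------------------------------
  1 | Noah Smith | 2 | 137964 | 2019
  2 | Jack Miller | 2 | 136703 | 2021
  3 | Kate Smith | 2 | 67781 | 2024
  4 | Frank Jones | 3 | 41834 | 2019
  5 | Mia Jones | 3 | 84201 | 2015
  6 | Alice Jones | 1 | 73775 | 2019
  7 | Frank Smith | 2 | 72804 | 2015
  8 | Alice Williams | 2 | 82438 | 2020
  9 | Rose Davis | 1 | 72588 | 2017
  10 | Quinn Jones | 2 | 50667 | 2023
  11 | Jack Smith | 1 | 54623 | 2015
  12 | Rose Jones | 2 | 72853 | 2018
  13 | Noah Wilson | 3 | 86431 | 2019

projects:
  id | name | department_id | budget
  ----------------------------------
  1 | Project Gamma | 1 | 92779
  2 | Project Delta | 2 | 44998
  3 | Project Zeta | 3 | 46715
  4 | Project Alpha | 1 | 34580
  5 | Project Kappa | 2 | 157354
SELECT MAX(budget) FROM projects

Execution result:
157354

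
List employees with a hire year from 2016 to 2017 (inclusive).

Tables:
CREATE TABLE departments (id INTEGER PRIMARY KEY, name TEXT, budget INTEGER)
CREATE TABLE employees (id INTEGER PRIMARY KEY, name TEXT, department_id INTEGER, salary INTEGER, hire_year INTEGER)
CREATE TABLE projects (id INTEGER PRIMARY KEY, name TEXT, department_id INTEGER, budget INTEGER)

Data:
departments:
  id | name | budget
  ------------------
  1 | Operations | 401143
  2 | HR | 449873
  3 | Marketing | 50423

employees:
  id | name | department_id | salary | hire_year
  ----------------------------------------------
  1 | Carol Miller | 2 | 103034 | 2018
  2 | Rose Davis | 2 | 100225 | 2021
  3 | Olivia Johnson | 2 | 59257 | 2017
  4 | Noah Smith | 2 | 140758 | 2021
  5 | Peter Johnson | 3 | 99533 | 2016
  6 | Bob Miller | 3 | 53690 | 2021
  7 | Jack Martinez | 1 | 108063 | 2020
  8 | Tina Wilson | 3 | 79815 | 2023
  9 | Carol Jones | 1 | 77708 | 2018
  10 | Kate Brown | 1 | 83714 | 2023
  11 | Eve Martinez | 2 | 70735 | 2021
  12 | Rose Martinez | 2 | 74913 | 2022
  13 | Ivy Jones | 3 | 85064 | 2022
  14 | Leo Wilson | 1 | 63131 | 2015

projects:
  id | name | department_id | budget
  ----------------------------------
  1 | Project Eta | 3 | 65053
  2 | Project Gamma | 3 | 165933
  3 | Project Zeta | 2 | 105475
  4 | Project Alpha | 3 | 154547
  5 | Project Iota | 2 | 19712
SELECT name, hire_year FROM employees WHERE hire_year BETWEEN 2016 AND 2017

Execution result:
name | hire_year
Olivia Johnson | 2017
Peter Johnson | 2016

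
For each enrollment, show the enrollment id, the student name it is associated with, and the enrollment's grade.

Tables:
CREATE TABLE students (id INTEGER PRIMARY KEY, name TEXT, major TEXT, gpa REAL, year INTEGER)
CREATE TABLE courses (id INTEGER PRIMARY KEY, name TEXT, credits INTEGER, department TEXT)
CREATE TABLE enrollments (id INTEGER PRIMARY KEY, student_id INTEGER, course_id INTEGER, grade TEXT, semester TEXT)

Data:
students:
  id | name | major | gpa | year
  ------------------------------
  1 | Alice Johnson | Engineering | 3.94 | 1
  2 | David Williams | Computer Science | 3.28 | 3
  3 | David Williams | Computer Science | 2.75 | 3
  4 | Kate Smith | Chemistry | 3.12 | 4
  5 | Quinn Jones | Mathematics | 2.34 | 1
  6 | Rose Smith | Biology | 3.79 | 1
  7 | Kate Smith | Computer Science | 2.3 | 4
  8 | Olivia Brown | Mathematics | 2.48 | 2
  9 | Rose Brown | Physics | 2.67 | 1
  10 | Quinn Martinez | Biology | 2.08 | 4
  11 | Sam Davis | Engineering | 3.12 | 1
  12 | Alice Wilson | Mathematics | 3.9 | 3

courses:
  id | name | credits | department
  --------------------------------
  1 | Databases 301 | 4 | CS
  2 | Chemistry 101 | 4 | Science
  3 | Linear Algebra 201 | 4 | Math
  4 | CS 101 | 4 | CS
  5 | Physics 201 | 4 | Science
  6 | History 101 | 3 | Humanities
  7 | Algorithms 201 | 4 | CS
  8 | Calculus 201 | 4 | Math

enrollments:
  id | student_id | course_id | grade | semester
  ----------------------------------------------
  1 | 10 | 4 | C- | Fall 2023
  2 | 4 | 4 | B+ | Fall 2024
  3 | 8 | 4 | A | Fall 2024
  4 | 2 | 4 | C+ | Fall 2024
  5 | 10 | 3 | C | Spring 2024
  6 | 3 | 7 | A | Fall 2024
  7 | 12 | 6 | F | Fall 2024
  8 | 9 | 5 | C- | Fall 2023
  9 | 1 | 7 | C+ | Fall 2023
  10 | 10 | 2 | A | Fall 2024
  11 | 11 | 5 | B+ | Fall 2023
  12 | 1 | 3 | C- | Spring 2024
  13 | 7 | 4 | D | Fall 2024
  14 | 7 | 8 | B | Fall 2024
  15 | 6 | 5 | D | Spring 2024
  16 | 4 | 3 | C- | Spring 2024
SELECT c.id, p.name AS student, c.grade FROM enrollments c JOIN students p ON c.student_id = p.id

Execution result:
id | student | grade
1 | Quinn Martinez | C-
2 | Kate Smith | B+
3 | Olivia Brown | A
4 | David Williams | C+
5 | Quinn Martinez | C
6 | David Williams | A
7 | Alice Wilson | F
8 | Rose Brown | C-
9 | Alice Johnson | C+
10 | Quinn Martinez | A
11 | Sam Davis | B+
12 | Alice Johnson | C-
13 | Kate Smith | D
14 | Kate Smith | B
15 | Rose Smith | D
16 | Kate Smith | C-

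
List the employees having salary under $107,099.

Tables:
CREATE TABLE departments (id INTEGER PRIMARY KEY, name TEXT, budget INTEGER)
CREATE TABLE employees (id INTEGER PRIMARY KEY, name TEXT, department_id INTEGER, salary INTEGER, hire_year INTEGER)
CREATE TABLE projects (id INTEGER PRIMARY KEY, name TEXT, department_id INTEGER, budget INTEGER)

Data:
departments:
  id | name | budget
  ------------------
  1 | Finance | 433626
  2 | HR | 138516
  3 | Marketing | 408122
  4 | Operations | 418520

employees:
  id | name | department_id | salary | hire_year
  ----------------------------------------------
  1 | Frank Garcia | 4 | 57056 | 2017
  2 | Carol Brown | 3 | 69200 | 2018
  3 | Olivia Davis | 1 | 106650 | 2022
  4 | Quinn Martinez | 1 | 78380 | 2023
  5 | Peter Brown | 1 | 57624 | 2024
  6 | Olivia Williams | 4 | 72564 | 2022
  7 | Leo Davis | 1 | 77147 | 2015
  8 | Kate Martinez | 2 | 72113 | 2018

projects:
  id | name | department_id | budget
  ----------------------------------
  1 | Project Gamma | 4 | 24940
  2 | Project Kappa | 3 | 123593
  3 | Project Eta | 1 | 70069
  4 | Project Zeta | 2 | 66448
SELECT name, salary FROM employees WHERE salary < 107099

Execution result:
name | salary
Frank Garcia | 57056
Carol Brown | 69200
Olivia Davis | 106650
Quinn Martinez | 78380
Peter Brown | 57624
Olivia Williams | 72564
Leo Davis | 77147
Kate Martinez | 72113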